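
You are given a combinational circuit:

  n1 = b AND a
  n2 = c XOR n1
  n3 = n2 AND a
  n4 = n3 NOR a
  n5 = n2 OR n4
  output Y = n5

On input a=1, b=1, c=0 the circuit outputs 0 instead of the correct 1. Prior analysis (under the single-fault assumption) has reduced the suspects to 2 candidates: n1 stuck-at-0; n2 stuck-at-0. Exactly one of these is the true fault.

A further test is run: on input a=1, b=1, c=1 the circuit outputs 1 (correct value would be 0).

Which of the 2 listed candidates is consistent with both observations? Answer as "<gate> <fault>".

n1 stuck-at-0

Evaluate each candidate on input a=1, b=1, c=1:
  n1 stuck-at-0: n1=0 [stuck-at-0], n2=1, n3=1, n4=0, n5=1 → 1 — matches
  n2 stuck-at-0: n1=1, n2=0 [stuck-at-0], n3=0, n4=0, n5=0 → 0 — eliminated
Only n1 stuck-at-0 reproduces the observed 1.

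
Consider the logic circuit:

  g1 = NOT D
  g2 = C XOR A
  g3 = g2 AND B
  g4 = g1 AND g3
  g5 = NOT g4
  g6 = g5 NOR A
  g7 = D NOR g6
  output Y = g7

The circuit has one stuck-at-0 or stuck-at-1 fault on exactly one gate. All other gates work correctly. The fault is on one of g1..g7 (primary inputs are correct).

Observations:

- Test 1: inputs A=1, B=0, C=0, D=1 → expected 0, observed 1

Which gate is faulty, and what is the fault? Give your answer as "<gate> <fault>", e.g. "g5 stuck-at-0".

g7 stuck-at-1

Fault-free values for test 1 (A=1, B=0, C=0, D=1): g1=0, g2=1, g3=0, g4=0, g5=1, g6=0, g7=0, giving Y=0. Observed 1.
Test 1: faults giving observed 1 are {g7 stuck-at-1}.
Only g7 stuck-at-1 is consistent with every test.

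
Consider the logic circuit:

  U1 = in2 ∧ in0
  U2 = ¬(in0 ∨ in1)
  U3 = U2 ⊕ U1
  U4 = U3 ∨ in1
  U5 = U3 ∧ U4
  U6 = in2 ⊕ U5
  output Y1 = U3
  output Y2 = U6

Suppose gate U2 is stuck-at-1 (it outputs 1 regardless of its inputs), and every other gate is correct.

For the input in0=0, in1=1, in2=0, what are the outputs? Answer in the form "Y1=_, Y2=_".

Y1=1, Y2=1

Propagate with U2 forced: U1=0, U2=1 [stuck-at-1], U3=1, U4=1, U5=1, U6=1.
So the outputs are Y1=1, Y2=1. (Without the fault they would be Y1=0, Y2=0.)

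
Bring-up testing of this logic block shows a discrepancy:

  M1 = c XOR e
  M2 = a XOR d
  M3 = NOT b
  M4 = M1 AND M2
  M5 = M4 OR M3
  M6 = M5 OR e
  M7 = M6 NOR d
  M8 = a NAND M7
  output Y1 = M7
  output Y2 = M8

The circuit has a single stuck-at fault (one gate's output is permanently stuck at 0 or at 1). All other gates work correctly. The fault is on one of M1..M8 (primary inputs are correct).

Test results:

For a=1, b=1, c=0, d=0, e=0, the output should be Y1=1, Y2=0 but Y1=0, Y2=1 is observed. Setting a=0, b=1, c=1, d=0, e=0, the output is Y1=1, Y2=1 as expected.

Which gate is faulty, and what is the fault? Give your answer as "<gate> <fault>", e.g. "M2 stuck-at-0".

M1 stuck-at-1

Fault-free values for test 1 (a=1, b=1, c=0, d=0, e=0): M1=0, M2=1, M3=0, M4=0, M5=0, M6=0, M7=1, M8=0, giving Y1=1, Y2=0. Observed Y1=0, Y2=1.
Test 1: faults giving observed Y1=0, Y2=1 are {M1 stuck-at-1, M3 stuck-at-1, M4 stuck-at-1, M5 stuck-at-1, M6 stuck-at-1, M7 stuck-at-0}.
Test 2 (a=0, b=1, c=1, d=0, e=0): fault-free M1=1, M2=0, M3=0, M4=0, M5=0, M6=0, M7=1, M8=1 → Y1=1, Y2=1; observed Y1=1, Y2=1. Eliminates M3 stuck-at-1, M4 stuck-at-1, M5 stuck-at-1, M6 stuck-at-1, M7 stuck-at-0.
Only M1 stuck-at-1 is consistent with every test.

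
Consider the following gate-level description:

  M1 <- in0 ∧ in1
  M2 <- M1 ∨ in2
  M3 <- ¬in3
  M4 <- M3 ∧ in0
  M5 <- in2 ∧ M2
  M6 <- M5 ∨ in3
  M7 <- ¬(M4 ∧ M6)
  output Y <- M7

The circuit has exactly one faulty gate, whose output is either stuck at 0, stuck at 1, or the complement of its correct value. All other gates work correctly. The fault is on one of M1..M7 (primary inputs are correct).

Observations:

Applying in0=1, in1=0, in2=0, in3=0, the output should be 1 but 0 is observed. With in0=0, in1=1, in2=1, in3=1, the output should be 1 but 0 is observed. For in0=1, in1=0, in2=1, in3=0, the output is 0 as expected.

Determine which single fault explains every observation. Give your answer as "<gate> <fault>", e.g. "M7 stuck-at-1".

M7 stuck-at-0

Fault-free values for test 1 (in0=1, in1=0, in2=0, in3=0): M1=0, M2=0, M3=1, M4=1, M5=0, M6=0, M7=1, giving Y=1. Observed 0.
Test 1: faults giving observed 0 are {M5 stuck-at-1, M5 inverted output, M6 stuck-at-1, M6 inverted output, M7 stuck-at-0, M7 inverted output}.
Test 2 (in0=0, in1=1, in2=1, in3=1): fault-free M1=0, M2=1, M3=0, M4=0, M5=1, M6=1, M7=1 → 1; observed 0. Eliminates M5 stuck-at-1, M5 inverted output, M6 stuck-at-1, M6 inverted output.
Test 3 (in0=1, in1=0, in2=1, in3=0): fault-free M1=0, M2=1, M3=1, M4=1, M5=1, M6=1, M7=0 → 0; observed 0. Eliminates M7 inverted output.
Only M7 stuck-at-0 is consistent with every test.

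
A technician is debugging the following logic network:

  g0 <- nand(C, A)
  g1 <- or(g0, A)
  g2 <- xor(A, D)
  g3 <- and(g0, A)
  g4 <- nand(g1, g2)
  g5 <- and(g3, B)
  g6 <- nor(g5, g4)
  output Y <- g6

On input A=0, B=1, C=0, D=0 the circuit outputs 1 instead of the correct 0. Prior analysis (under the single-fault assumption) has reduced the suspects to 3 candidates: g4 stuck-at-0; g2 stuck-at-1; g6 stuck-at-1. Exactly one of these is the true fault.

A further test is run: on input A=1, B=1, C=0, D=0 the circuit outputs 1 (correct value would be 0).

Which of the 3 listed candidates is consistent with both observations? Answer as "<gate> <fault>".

g6 stuck-at-1

Evaluate each candidate on input A=1, B=1, C=0, D=0:
  g4 stuck-at-0: g0=1, g1=1, g2=1, g3=1, g4=0 [stuck-at-0], g5=1, g6=0 → 0 — eliminated
  g2 stuck-at-1: g0=1, g1=1, g2=1 [stuck-at-1], g3=1, g4=0, g5=1, g6=0 → 0 — eliminated
  g6 stuck-at-1: g0=1, g1=1, g2=1, g3=1, g4=0, g5=1, g6=1 [stuck-at-1] → 1 — matches
Only g6 stuck-at-1 reproduces the observed 1.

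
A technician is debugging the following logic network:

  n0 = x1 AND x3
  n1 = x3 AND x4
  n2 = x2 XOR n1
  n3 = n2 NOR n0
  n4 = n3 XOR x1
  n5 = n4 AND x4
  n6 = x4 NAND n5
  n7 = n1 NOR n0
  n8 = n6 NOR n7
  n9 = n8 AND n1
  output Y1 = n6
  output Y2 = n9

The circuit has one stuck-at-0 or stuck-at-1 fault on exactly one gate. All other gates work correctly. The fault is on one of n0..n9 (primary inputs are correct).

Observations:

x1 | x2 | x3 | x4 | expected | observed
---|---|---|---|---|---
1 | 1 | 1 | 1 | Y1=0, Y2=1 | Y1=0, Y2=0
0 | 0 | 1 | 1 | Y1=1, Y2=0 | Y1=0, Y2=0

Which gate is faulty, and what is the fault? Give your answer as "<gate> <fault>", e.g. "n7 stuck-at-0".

Fault-free values for test 1 (x1=1, x2=1, x3=1, x4=1): n0=1, n1=1, n2=0, n3=0, n4=1, n5=1, n6=0, n7=0, n8=1, n9=1, giving Y1=0, Y2=1. Observed Y1=0, Y2=0.
Test 1: faults giving observed Y1=0, Y2=0 are {n1 stuck-at-0, n7 stuck-at-1, n8 stuck-at-0, n9 stuck-at-0}.
Test 2 (x1=0, x2=0, x3=1, x4=1): fault-free n0=0, n1=1, n2=1, n3=0, n4=0, n5=0, n6=1, n7=0, n8=0, n9=0 → Y1=1, Y2=0; observed Y1=0, Y2=0. Eliminates n7 stuck-at-1, n8 stuck-at-0, n9 stuck-at-0.
Only n1 stuck-at-0 is consistent with every test.

n1 stuck-at-0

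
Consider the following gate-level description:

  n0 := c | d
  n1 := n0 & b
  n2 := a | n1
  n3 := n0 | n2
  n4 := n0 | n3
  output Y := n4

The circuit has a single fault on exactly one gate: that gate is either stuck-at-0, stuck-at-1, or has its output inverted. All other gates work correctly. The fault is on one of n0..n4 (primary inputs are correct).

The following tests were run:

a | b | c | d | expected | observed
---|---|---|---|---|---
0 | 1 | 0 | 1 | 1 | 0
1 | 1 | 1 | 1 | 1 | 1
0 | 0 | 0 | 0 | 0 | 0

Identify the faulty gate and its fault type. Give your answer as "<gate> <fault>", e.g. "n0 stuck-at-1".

Fault-free values for test 1 (a=0, b=1, c=0, d=1): n0=1, n1=1, n2=1, n3=1, n4=1, giving Y=1. Observed 0.
Test 1: faults giving observed 0 are {n0 stuck-at-0, n0 inverted output, n4 stuck-at-0, n4 inverted output}.
Test 2 (a=1, b=1, c=1, d=1): fault-free n0=1, n1=1, n2=1, n3=1, n4=1 → 1; observed 1. Eliminates n4 stuck-at-0, n4 inverted output.
Test 3 (a=0, b=0, c=0, d=0): fault-free n0=0, n1=0, n2=0, n3=0, n4=0 → 0; observed 0. Eliminates n0 inverted output.
Only n0 stuck-at-0 is consistent with every test.

n0 stuck-at-0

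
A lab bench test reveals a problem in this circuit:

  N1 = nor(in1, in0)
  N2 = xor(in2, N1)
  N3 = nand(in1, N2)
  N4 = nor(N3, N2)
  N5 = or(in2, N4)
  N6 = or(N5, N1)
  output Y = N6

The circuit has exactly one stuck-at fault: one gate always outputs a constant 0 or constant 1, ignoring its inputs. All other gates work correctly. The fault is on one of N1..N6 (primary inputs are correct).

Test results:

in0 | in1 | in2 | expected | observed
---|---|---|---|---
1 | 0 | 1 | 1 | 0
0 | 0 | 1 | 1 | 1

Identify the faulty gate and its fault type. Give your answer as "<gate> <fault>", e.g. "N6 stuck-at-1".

N5 stuck-at-0

Fault-free values for test 1 (in0=1, in1=0, in2=1): N1=0, N2=1, N3=1, N4=0, N5=1, N6=1, giving Y=1. Observed 0.
Test 1: faults giving observed 0 are {N5 stuck-at-0, N6 stuck-at-0}.
Test 2 (in0=0, in1=0, in2=1): fault-free N1=1, N2=0, N3=1, N4=0, N5=1, N6=1 → 1; observed 1. Eliminates N6 stuck-at-0.
Only N5 stuck-at-0 is consistent with every test.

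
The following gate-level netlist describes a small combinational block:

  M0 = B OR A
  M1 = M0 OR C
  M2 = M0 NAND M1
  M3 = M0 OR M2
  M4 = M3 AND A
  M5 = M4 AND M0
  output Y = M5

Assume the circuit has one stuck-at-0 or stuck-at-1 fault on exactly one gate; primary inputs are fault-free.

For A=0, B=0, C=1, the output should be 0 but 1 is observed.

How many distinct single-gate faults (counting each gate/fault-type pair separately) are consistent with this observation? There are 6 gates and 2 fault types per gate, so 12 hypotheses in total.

1

Fault-free: M0=0, M1=1, M2=1, M3=1, M4=0, M5=0 → 0. Observed 1.
  M0 stuck-at-0: output 0 ✗
  M0 stuck-at-1: output 0 ✗
  M1 stuck-at-0: output 0 ✗
  M1 stuck-at-1: output 0 ✗
  M2 stuck-at-0: output 0 ✗
  M2 stuck-at-1: output 0 ✗
  M3 stuck-at-0: output 0 ✗
  M3 stuck-at-1: output 0 ✗
  M4 stuck-at-0: output 0 ✗
  M4 stuck-at-1: output 0 ✗
  M5 stuck-at-0: output 0 ✗
  M5 stuck-at-1: output 1 ✓
Consistent faults: {M5 stuck-at-1} — 1 in all.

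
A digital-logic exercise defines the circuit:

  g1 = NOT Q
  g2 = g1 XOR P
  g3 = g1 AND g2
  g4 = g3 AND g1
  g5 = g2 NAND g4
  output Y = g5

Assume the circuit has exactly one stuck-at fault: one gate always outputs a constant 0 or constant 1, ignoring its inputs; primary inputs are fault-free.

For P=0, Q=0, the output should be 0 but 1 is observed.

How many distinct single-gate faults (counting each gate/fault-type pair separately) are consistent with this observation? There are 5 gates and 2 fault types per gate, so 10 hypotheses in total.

5

Fault-free: g1=1, g2=1, g3=1, g4=1, g5=0 → 0. Observed 1.
  g1 stuck-at-0: output 1 ✓
  g1 stuck-at-1: output 0 ✗
  g2 stuck-at-0: output 1 ✓
  g2 stuck-at-1: output 0 ✗
  g3 stuck-at-0: output 1 ✓
  g3 stuck-at-1: output 0 ✗
  g4 stuck-at-0: output 1 ✓
  g4 stuck-at-1: output 0 ✗
  g5 stuck-at-0: output 0 ✗
  g5 stuck-at-1: output 1 ✓
Consistent faults: {g1 stuck-at-0, g2 stuck-at-0, g3 stuck-at-0, g4 stuck-at-0, g5 stuck-at-1} — 5 in all.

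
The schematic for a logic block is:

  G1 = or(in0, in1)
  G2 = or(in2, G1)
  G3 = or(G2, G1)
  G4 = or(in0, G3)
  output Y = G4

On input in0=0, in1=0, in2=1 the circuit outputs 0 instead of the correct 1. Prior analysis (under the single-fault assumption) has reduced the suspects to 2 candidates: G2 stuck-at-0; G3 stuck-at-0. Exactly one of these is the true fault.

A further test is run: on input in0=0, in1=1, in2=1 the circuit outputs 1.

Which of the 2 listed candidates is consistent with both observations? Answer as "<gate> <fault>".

G2 stuck-at-0

Evaluate each candidate on input in0=0, in1=1, in2=1:
  G2 stuck-at-0: G1=1, G2=0 [stuck-at-0], G3=1, G4=1 → 1 — matches
  G3 stuck-at-0: G1=1, G2=1, G3=0 [stuck-at-0], G4=0 → 0 — eliminated
Only G2 stuck-at-0 reproduces the observed 1.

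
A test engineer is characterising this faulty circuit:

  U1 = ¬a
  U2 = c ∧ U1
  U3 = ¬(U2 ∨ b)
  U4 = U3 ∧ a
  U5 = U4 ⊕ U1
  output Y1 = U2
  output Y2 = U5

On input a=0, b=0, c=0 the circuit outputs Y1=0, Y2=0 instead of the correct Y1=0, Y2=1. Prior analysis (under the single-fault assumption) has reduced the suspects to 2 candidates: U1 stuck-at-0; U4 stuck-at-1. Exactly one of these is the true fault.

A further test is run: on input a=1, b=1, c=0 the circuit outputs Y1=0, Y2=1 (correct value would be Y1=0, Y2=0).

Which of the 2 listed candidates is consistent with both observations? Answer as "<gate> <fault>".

U4 stuck-at-1

Evaluate each candidate on input a=1, b=1, c=0:
  U1 stuck-at-0: U1=0 [stuck-at-0], U2=0, U3=0, U4=0, U5=0 → Y1=0, Y2=0 — eliminated
  U4 stuck-at-1: U1=0, U2=0, U3=0, U4=1 [stuck-at-1], U5=1 → Y1=0, Y2=1 — matches
Only U4 stuck-at-1 reproduces the observed Y1=0, Y2=1.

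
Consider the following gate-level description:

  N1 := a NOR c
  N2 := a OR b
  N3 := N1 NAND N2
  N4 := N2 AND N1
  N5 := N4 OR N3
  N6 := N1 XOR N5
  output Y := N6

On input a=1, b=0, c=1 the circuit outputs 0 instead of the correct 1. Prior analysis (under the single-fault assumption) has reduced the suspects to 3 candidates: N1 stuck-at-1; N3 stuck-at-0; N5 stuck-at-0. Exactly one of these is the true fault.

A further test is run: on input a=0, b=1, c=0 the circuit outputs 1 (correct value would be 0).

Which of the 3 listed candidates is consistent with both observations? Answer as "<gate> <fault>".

Evaluate each candidate on input a=0, b=1, c=0:
  N1 stuck-at-1: N1=1 [stuck-at-1], N2=1, N3=0, N4=1, N5=1, N6=0 → 0 — eliminated
  N3 stuck-at-0: N1=1, N2=1, N3=0 [stuck-at-0], N4=1, N5=1, N6=0 → 0 — eliminated
  N5 stuck-at-0: N1=1, N2=1, N3=0, N4=1, N5=0 [stuck-at-0], N6=1 → 1 — matches
Only N5 stuck-at-0 reproduces the observed 1.

N5 stuck-at-0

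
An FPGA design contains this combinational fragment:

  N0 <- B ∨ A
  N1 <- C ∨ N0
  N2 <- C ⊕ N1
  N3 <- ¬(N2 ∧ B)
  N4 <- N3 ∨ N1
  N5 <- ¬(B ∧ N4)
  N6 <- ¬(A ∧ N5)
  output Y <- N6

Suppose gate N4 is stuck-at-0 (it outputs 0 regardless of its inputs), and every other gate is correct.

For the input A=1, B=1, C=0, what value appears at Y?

Propagate with N4 forced: N0=1, N1=1, N2=1, N3=0, N4=0 [stuck-at-0], N5=1, N6=0.
So Y = 0. (Without the fault it would be 1.)

0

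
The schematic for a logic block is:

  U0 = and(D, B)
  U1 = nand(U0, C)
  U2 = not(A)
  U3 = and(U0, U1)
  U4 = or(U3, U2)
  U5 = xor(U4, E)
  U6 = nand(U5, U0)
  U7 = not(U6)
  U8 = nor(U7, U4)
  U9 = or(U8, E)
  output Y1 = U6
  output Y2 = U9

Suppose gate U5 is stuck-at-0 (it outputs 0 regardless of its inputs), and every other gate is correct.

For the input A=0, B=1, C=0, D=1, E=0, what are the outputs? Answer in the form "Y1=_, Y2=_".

Propagate with U5 forced: U0=1, U1=1, U2=1, U3=1, U4=1, U5=0 [stuck-at-0], U6=1, U7=0, U8=0, U9=0.
So the outputs are Y1=1, Y2=0. (Without the fault they would be Y1=0, Y2=0.)

Y1=1, Y2=0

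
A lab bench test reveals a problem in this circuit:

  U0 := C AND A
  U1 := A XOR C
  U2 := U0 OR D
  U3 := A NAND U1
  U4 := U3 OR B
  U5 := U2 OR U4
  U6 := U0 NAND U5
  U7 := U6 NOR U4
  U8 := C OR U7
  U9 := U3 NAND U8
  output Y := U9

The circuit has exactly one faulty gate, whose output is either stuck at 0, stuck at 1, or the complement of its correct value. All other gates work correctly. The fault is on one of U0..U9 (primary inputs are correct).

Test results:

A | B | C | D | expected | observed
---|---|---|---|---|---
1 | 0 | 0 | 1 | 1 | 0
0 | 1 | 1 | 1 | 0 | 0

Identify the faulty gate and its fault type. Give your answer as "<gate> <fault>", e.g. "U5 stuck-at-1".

U9 stuck-at-0

Fault-free values for test 1 (A=1, B=0, C=0, D=1): U0=0, U1=1, U2=1, U3=0, U4=0, U5=1, U6=1, U7=0, U8=0, U9=1, giving Y=1. Observed 0.
Test 1: faults giving observed 0 are {U9 stuck-at-0, U9 inverted output}.
Test 2 (A=0, B=1, C=1, D=1): fault-free U0=0, U1=1, U2=1, U3=1, U4=1, U5=1, U6=1, U7=0, U8=1, U9=0 → 0; observed 0. Eliminates U9 inverted output.
Only U9 stuck-at-0 is consistent with every test.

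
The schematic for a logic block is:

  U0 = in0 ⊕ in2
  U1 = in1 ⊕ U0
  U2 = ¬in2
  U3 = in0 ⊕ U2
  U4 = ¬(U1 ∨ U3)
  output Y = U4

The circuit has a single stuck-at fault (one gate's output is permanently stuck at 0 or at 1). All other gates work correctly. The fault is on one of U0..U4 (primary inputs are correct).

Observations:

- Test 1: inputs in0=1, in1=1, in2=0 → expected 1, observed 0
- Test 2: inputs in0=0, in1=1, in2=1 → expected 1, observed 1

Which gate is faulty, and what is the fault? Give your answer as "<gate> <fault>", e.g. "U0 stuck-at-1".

Fault-free values for test 1 (in0=1, in1=1, in2=0): U0=1, U1=0, U2=1, U3=0, U4=1, giving Y=1. Observed 0.
Test 1: faults giving observed 0 are {U0 stuck-at-0, U1 stuck-at-1, U2 stuck-at-0, U3 stuck-at-1, U4 stuck-at-0}.
Test 2 (in0=0, in1=1, in2=1): fault-free U0=1, U1=0, U2=0, U3=0, U4=1 → 1; observed 1. Eliminates U0 stuck-at-0, U1 stuck-at-1, U3 stuck-at-1, U4 stuck-at-0.
Only U2 stuck-at-0 is consistent with every test.

U2 stuck-at-0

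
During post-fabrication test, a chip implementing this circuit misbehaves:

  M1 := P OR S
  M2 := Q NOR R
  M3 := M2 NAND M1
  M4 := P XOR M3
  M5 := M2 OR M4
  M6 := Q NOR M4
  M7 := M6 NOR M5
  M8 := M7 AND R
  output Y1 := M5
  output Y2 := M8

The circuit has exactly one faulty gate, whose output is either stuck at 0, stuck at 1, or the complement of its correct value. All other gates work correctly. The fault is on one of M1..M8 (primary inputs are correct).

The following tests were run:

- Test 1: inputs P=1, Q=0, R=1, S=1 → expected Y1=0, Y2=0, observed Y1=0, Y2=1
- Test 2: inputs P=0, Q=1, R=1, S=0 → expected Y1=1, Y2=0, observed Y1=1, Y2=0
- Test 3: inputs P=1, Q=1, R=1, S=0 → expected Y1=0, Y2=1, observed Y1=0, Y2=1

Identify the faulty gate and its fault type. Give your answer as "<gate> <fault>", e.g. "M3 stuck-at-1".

Fault-free values for test 1 (P=1, Q=0, R=1, S=1): M1=1, M2=0, M3=1, M4=0, M5=0, M6=1, M7=0, M8=0, giving Y1=0, Y2=0. Observed Y1=0, Y2=1.
Test 1: faults giving observed Y1=0, Y2=1 are {M6 stuck-at-0, M6 inverted output, M7 stuck-at-1, M7 inverted output, M8 stuck-at-1, M8 inverted output}.
Test 2 (P=0, Q=1, R=1, S=0): fault-free M1=0, M2=0, M3=1, M4=1, M5=1, M6=0, M7=0, M8=0 → Y1=1, Y2=0; observed Y1=1, Y2=0. Eliminates M7 stuck-at-1, M7 inverted output, M8 stuck-at-1, M8 inverted output.
Test 3 (P=1, Q=1, R=1, S=0): fault-free M1=1, M2=0, M3=1, M4=0, M5=0, M6=0, M7=1, M8=1 → Y1=0, Y2=1; observed Y1=0, Y2=1. Eliminates M6 inverted output.
Only M6 stuck-at-0 is consistent with every test.

M6 stuck-at-0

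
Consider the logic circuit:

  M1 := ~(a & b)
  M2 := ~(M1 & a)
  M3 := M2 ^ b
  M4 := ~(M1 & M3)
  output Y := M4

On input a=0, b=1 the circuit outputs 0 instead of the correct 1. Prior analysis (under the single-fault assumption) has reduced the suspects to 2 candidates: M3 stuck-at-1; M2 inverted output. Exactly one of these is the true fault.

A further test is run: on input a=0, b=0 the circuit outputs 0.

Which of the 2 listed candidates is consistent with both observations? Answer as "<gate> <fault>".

M3 stuck-at-1

Evaluate each candidate on input a=0, b=0:
  M3 stuck-at-1: M1=1, M2=1, M3=1 [stuck-at-1], M4=0 → 0 — matches
  M2 inverted output: M1=1, M2=0 [inverted output], M3=0, M4=1 → 1 — eliminated
Only M3 stuck-at-1 reproduces the observed 0.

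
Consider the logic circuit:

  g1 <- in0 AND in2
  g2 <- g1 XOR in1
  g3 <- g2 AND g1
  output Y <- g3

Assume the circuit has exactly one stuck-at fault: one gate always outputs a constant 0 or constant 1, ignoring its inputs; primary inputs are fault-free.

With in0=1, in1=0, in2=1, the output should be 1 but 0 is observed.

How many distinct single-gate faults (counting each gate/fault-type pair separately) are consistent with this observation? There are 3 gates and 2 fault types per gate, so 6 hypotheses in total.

Fault-free: g1=1, g2=1, g3=1 → 1. Observed 0.
  g1 stuck-at-0: output 0 ✓
  g1 stuck-at-1: output 1 ✗
  g2 stuck-at-0: output 0 ✓
  g2 stuck-at-1: output 1 ✗
  g3 stuck-at-0: output 0 ✓
  g3 stuck-at-1: output 1 ✗
Consistent faults: {g1 stuck-at-0, g2 stuck-at-0, g3 stuck-at-0} — 3 in all.

3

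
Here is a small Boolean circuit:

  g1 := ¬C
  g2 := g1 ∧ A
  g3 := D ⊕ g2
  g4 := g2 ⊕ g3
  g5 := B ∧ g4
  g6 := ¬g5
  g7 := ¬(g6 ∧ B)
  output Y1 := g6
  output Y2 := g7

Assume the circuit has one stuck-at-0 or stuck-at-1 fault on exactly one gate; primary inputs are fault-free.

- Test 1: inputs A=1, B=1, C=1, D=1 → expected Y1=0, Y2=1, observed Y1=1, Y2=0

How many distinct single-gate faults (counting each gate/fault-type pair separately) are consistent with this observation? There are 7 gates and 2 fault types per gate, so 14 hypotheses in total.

Fault-free: g1=0, g2=0, g3=1, g4=1, g5=1, g6=0, g7=1 → Y1=0, Y2=1. Observed Y1=1, Y2=0.
  g1 stuck-at-0: output Y1=0, Y2=1 ✗
  g1 stuck-at-1: output Y1=0, Y2=1 ✗
  g2 stuck-at-0: output Y1=0, Y2=1 ✗
  g2 stuck-at-1: output Y1=0, Y2=1 ✗
  g3 stuck-at-0: output Y1=1, Y2=0 ✓
  g3 stuck-at-1: output Y1=0, Y2=1 ✗
  g4 stuck-at-0: output Y1=1, Y2=0 ✓
  g4 stuck-at-1: output Y1=0, Y2=1 ✗
  g5 stuck-at-0: output Y1=1, Y2=0 ✓
  g5 stuck-at-1: output Y1=0, Y2=1 ✗
  g6 stuck-at-0: output Y1=0, Y2=1 ✗
  g6 stuck-at-1: output Y1=1, Y2=0 ✓
  g7 stuck-at-0: output Y1=0, Y2=0 ✗
  g7 stuck-at-1: output Y1=0, Y2=1 ✗
Consistent faults: {g3 stuck-at-0, g4 stuck-at-0, g5 stuck-at-0, g6 stuck-at-1} — 4 in all.

4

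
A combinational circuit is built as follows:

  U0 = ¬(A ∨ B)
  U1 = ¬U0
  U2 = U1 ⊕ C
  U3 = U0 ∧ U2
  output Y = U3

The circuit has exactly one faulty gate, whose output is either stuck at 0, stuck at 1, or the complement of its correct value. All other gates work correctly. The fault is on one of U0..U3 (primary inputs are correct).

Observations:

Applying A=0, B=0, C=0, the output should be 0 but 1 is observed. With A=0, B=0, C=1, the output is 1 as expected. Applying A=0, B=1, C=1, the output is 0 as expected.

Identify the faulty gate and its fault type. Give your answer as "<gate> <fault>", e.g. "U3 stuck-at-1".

Fault-free values for test 1 (A=0, B=0, C=0): U0=1, U1=0, U2=0, U3=0, giving Y=0. Observed 1.
Test 1: faults giving observed 1 are {U1 stuck-at-1, U1 inverted output, U2 stuck-at-1, U2 inverted output, U3 stuck-at-1, U3 inverted output}.
Test 2 (A=0, B=0, C=1): fault-free U0=1, U1=0, U2=1, U3=1 → 1; observed 1. Eliminates U1 stuck-at-1, U1 inverted output, U2 inverted output, U3 inverted output.
Test 3 (A=0, B=1, C=1): fault-free U0=0, U1=1, U2=0, U3=0 → 0; observed 0. Eliminates U3 stuck-at-1.
Only U2 stuck-at-1 is consistent with every test.

U2 stuck-at-1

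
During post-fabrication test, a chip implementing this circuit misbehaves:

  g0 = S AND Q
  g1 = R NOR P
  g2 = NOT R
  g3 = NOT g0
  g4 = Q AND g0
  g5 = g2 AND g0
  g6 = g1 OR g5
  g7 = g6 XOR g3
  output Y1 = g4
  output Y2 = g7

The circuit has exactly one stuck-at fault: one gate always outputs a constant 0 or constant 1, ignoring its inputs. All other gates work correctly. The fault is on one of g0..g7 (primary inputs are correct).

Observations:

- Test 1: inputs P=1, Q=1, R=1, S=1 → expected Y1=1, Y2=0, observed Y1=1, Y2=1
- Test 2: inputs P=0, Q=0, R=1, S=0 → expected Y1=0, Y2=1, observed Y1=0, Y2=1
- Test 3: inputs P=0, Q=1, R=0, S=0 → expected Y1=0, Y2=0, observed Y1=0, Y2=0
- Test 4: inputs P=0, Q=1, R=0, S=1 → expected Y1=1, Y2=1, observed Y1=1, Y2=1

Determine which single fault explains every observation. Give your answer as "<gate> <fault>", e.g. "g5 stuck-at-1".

g2 stuck-at-1

Fault-free values for test 1 (P=1, Q=1, R=1, S=1): g0=1, g1=0, g2=0, g3=0, g4=1, g5=0, g6=0, g7=0, giving Y1=1, Y2=0. Observed Y1=1, Y2=1.
Test 1: faults giving observed Y1=1, Y2=1 are {g1 stuck-at-1, g2 stuck-at-1, g3 stuck-at-1, g5 stuck-at-1, g6 stuck-at-1, g7 stuck-at-1}.
Test 2 (P=0, Q=0, R=1, S=0): fault-free g0=0, g1=0, g2=0, g3=1, g4=0, g5=0, g6=0, g7=1 → Y1=0, Y2=1; observed Y1=0, Y2=1. Eliminates g1 stuck-at-1, g5 stuck-at-1, g6 stuck-at-1.
Test 3 (P=0, Q=1, R=0, S=0): fault-free g0=0, g1=1, g2=1, g3=1, g4=0, g5=0, g6=1, g7=0 → Y1=0, Y2=0; observed Y1=0, Y2=0. Eliminates g7 stuck-at-1.
Test 4 (P=0, Q=1, R=0, S=1): fault-free g0=1, g1=1, g2=1, g3=0, g4=1, g5=1, g6=1, g7=1 → Y1=1, Y2=1; observed Y1=1, Y2=1. Eliminates g3 stuck-at-1.
Only g2 stuck-at-1 is consistent with every test.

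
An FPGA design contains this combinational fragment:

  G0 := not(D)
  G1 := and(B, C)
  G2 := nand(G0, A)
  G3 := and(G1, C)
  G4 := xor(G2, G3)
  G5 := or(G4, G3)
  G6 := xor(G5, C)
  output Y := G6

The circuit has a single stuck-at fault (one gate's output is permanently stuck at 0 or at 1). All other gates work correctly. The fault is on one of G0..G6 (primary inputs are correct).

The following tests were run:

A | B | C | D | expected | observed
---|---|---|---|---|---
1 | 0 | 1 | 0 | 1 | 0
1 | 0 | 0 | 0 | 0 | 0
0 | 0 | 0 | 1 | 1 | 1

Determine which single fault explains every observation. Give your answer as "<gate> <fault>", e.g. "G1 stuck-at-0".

G1 stuck-at-1

Fault-free values for test 1 (A=1, B=0, C=1, D=0): G0=1, G1=0, G2=0, G3=0, G4=0, G5=0, G6=1, giving Y=1. Observed 0.
Test 1: faults giving observed 0 are {G0 stuck-at-0, G1 stuck-at-1, G2 stuck-at-1, G3 stuck-at-1, G4 stuck-at-1, G5 stuck-at-1, G6 stuck-at-0}.
Test 2 (A=1, B=0, C=0, D=0): fault-free G0=1, G1=0, G2=0, G3=0, G4=0, G5=0, G6=0 → 0; observed 0. Eliminates G0 stuck-at-0, G2 stuck-at-1, G3 stuck-at-1, G4 stuck-at-1, G5 stuck-at-1.
Test 3 (A=0, B=0, C=0, D=1): fault-free G0=0, G1=0, G2=1, G3=0, G4=1, G5=1, G6=1 → 1; observed 1. Eliminates G6 stuck-at-0.
Only G1 stuck-at-1 is consistent with every test.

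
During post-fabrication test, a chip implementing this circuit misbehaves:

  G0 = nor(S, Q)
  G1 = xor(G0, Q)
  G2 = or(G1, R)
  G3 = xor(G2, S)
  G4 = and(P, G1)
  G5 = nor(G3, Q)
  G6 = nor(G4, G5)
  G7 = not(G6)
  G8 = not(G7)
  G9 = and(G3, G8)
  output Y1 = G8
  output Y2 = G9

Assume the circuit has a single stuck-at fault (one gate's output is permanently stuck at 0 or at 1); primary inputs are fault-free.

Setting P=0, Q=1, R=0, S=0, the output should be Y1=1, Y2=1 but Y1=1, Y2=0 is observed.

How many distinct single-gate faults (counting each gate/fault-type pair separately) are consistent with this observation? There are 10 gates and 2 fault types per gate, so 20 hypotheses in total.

Fault-free: G0=0, G1=1, G2=1, G3=1, G4=0, G5=0, G6=1, G7=0, G8=1, G9=1 → Y1=1, Y2=1. Observed Y1=1, Y2=0.
  G0: stuck-at-1 ✓; others ✗
  G1: stuck-at-0 ✓; others ✗
  G2: stuck-at-0 ✓; others ✗
  G3: stuck-at-0 ✓; others ✗
  G4: none of the 2 fault types match ✗
  G5: none of the 2 fault types match ✗
  G6: none of the 2 fault types match ✗
  G7: none of the 2 fault types match ✗
  G8: none of the 2 fault types match ✗
  G9: stuck-at-0 ✓; others ✗
Consistent faults: {G0 stuck-at-1, G1 stuck-at-0, G2 stuck-at-0, G3 stuck-at-0, G9 stuck-at-0} — 5 in all.

5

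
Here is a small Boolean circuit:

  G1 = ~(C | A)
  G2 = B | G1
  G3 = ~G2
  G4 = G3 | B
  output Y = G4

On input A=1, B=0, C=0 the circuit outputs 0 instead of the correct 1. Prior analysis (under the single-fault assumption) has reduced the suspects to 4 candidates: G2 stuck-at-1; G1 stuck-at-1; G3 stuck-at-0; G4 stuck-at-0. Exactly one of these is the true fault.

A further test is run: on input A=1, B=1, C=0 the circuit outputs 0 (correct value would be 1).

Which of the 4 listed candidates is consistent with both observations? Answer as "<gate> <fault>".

G4 stuck-at-0

Evaluate each candidate on input A=1, B=1, C=0:
  G2 stuck-at-1: G1=0, G2=1 [stuck-at-1], G3=0, G4=1 → 1 — eliminated
  G1 stuck-at-1: G1=1 [stuck-at-1], G2=1, G3=0, G4=1 → 1 — eliminated
  G3 stuck-at-0: G1=0, G2=1, G3=0 [stuck-at-0], G4=1 → 1 — eliminated
  G4 stuck-at-0: G1=0, G2=1, G3=0, G4=0 [stuck-at-0] → 0 — matches
Only G4 stuck-at-0 reproduces the observed 0.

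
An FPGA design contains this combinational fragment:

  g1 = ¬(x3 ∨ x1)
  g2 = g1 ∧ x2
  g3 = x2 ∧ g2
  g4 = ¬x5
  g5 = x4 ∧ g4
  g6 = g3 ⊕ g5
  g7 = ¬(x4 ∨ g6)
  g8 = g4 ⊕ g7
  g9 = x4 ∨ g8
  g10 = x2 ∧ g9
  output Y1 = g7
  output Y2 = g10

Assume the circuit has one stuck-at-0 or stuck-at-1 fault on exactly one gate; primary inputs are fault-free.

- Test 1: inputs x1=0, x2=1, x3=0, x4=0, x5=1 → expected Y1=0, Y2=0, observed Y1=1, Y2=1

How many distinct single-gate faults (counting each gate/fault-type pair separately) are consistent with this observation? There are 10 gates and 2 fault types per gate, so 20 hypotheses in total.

6

Fault-free: g1=1, g2=1, g3=1, g4=0, g5=0, g6=1, g7=0, g8=0, g9=0, g10=0 → Y1=0, Y2=0. Observed Y1=1, Y2=1.
  g1: stuck-at-0 ✓; others ✗
  g2: stuck-at-0 ✓; others ✗
  g3: stuck-at-0 ✓; others ✗
  g4: none of the 2 fault types match ✗
  g5: stuck-at-1 ✓; others ✗
  g6: stuck-at-0 ✓; others ✗
  g7: stuck-at-1 ✓; others ✗
  g8: none of the 2 fault types match ✗
  g9: none of the 2 fault types match ✗
  g10: none of the 2 fault types match ✗
Consistent faults: {g1 stuck-at-0, g2 stuck-at-0, g3 stuck-at-0, g5 stuck-at-1, g6 stuck-at-0, g7 stuck-at-1} — 6 in all.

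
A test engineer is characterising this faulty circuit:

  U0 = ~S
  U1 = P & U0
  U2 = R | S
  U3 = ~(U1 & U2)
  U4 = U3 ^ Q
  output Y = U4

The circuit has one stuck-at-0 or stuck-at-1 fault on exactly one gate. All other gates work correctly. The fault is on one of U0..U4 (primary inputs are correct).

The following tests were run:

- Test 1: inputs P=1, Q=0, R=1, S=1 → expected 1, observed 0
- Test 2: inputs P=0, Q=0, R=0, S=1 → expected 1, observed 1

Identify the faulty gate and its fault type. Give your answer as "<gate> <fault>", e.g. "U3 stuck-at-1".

U0 stuck-at-1

Fault-free values for test 1 (P=1, Q=0, R=1, S=1): U0=0, U1=0, U2=1, U3=1, U4=1, giving Y=1. Observed 0.
Test 1: faults giving observed 0 are {U0 stuck-at-1, U1 stuck-at-1, U3 stuck-at-0, U4 stuck-at-0}.
Test 2 (P=0, Q=0, R=0, S=1): fault-free U0=0, U1=0, U2=1, U3=1, U4=1 → 1; observed 1. Eliminates U1 stuck-at-1, U3 stuck-at-0, U4 stuck-at-0.
Only U0 stuck-at-1 is consistent with every test.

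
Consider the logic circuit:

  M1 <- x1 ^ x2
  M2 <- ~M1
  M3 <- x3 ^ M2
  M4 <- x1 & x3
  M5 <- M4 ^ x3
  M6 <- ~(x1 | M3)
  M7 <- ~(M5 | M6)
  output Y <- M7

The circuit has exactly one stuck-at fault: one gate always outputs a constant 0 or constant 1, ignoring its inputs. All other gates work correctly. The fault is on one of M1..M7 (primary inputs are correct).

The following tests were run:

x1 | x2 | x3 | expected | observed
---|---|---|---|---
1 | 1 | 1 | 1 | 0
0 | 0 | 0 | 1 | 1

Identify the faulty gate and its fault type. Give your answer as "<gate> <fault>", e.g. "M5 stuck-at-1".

M4 stuck-at-0

Fault-free values for test 1 (x1=1, x2=1, x3=1): M1=0, M2=1, M3=0, M4=1, M5=0, M6=0, M7=1, giving Y=1. Observed 0.
Test 1: faults giving observed 0 are {M4 stuck-at-0, M5 stuck-at-1, M6 stuck-at-1, M7 stuck-at-0}.
Test 2 (x1=0, x2=0, x3=0): fault-free M1=0, M2=1, M3=1, M4=0, M5=0, M6=0, M7=1 → 1; observed 1. Eliminates M5 stuck-at-1, M6 stuck-at-1, M7 stuck-at-0.
Only M4 stuck-at-0 is consistent with every test.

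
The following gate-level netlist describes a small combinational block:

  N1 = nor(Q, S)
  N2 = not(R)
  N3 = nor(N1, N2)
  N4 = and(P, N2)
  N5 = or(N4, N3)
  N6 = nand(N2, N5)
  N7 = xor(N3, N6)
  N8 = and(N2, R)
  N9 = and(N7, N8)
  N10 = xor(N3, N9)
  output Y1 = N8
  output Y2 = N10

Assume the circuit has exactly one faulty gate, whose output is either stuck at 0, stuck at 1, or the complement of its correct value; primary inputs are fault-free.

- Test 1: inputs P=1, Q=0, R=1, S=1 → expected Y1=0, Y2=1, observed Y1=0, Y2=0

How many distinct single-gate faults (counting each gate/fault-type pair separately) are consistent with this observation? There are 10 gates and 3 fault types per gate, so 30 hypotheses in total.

8

Fault-free: N1=0, N2=0, N3=1, N4=0, N5=1, N6=1, N7=0, N8=0, N9=0, N10=1 → Y1=0, Y2=1. Observed Y1=0, Y2=0.
  N1: stuck-at-1, inverted output ✓; others ✗
  N2: none of the 3 fault types match ✗
  N3: stuck-at-0, inverted output ✓; others ✗
  N4: none of the 3 fault types match ✗
  N5: none of the 3 fault types match ✗
  N6: none of the 3 fault types match ✗
  N7: none of the 3 fault types match ✗
  N8: none of the 3 fault types match ✗
  N9: stuck-at-1, inverted output ✓; others ✗
  N10: stuck-at-0, inverted output ✓; others ✗
Consistent faults: {N1 stuck-at-1, N1 inverted output, N3 stuck-at-0, N3 inverted output, N9 stuck-at-1, N9 inverted output, N10 stuck-at-0, N10 inverted output} — 8 in all.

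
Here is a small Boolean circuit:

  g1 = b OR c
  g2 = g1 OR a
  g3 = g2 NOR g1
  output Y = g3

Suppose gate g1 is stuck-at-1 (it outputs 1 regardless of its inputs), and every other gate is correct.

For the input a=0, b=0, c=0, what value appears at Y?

Propagate with g1 forced: g1=1 [stuck-at-1], g2=1, g3=0.
So Y = 0. (Without the fault it would be 1.)

0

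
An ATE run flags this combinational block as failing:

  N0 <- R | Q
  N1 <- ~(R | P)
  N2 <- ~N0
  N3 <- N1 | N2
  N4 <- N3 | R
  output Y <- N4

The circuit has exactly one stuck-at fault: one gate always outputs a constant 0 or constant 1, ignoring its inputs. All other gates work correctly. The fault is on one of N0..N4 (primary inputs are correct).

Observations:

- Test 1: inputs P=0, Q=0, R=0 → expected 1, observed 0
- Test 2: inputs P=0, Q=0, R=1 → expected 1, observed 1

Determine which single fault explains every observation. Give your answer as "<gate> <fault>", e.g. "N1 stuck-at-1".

N3 stuck-at-0

Fault-free values for test 1 (P=0, Q=0, R=0): N0=0, N1=1, N2=1, N3=1, N4=1, giving Y=1. Observed 0.
Test 1: faults giving observed 0 are {N3 stuck-at-0, N4 stuck-at-0}.
Test 2 (P=0, Q=0, R=1): fault-free N0=1, N1=0, N2=0, N3=0, N4=1 → 1; observed 1. Eliminates N4 stuck-at-0.
Only N3 stuck-at-0 is consistent with every test.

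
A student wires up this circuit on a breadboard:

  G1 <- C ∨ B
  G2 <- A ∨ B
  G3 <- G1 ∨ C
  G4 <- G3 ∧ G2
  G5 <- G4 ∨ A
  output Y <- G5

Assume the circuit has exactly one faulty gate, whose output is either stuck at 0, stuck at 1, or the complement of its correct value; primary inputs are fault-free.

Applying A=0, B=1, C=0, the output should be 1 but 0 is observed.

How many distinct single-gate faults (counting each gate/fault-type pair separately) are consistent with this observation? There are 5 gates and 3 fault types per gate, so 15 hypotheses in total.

Fault-free: G1=1, G2=1, G3=1, G4=1, G5=1 → 1. Observed 0.
  G1: stuck-at-0, inverted output ✓; others ✗
  G2: stuck-at-0, inverted output ✓; others ✗
  G3: stuck-at-0, inverted output ✓; others ✗
  G4: stuck-at-0, inverted output ✓; others ✗
  G5: stuck-at-0, inverted output ✓; others ✗
Consistent faults: {G1 stuck-at-0, G1 inverted output, G2 stuck-at-0, G2 inverted output, G3 stuck-at-0, G3 inverted output, G4 stuck-at-0, G4 inverted output, G5 stuck-at-0, G5 inverted output} — 10 in all.

10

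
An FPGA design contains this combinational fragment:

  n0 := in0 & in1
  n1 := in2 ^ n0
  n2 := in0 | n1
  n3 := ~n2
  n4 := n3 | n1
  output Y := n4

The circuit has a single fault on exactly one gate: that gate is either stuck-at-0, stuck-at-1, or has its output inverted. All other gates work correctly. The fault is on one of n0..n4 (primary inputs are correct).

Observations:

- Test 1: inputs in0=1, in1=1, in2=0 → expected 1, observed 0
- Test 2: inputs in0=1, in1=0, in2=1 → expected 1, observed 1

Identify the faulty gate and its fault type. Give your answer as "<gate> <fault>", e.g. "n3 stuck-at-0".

Fault-free values for test 1 (in0=1, in1=1, in2=0): n0=1, n1=1, n2=1, n3=0, n4=1, giving Y=1. Observed 0.
Test 1: faults giving observed 0 are {n0 stuck-at-0, n0 inverted output, n1 stuck-at-0, n1 inverted output, n4 stuck-at-0, n4 inverted output}.
Test 2 (in0=1, in1=0, in2=1): fault-free n0=0, n1=1, n2=1, n3=0, n4=1 → 1; observed 1. Eliminates n0 inverted output, n1 stuck-at-0, n1 inverted output, n4 stuck-at-0, n4 inverted output.
Only n0 stuck-at-0 is consistent with every test.

n0 stuck-at-0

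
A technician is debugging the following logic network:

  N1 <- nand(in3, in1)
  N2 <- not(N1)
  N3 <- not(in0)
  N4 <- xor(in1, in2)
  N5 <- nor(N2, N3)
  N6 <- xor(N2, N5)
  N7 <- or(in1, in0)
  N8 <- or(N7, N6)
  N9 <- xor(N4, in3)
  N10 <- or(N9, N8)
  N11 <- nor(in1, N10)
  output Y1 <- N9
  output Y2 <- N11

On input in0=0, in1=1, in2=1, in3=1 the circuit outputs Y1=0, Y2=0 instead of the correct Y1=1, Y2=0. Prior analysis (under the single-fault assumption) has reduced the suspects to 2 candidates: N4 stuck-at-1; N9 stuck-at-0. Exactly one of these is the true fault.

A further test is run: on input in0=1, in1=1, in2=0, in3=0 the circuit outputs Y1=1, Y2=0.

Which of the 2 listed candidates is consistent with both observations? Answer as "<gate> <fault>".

Evaluate each candidate on input in0=1, in1=1, in2=0, in3=0:
  N4 stuck-at-1: N1=1, N2=0, N3=0, N4=1 [stuck-at-1], N5=1, N6=1, N7=1, N8=1, N9=1, N10=1, N11=0 → Y1=1, Y2=0 — matches
  N9 stuck-at-0: N1=1, N2=0, N3=0, N4=1, N5=1, N6=1, N7=1, N8=1, N9=0 [stuck-at-0], N10=1, N11=0 → Y1=0, Y2=0 — eliminated
Only N4 stuck-at-1 reproduces the observed Y1=1, Y2=0.

N4 stuck-at-1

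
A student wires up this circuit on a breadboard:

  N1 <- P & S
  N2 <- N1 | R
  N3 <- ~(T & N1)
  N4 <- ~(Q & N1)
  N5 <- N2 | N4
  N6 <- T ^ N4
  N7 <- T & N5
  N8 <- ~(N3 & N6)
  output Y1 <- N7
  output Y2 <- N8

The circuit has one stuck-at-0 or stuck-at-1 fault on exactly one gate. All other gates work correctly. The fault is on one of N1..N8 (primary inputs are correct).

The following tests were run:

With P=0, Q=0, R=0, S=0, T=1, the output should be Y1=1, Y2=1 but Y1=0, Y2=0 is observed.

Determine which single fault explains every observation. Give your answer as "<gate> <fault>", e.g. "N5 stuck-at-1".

N4 stuck-at-0

Fault-free values for test 1 (P=0, Q=0, R=0, S=0, T=1): N1=0, N2=0, N3=1, N4=1, N5=1, N6=0, N7=1, N8=1, giving Y1=1, Y2=1. Observed Y1=0, Y2=0.
Test 1: faults giving observed Y1=0, Y2=0 are {N4 stuck-at-0}.
Only N4 stuck-at-0 is consistent with every test.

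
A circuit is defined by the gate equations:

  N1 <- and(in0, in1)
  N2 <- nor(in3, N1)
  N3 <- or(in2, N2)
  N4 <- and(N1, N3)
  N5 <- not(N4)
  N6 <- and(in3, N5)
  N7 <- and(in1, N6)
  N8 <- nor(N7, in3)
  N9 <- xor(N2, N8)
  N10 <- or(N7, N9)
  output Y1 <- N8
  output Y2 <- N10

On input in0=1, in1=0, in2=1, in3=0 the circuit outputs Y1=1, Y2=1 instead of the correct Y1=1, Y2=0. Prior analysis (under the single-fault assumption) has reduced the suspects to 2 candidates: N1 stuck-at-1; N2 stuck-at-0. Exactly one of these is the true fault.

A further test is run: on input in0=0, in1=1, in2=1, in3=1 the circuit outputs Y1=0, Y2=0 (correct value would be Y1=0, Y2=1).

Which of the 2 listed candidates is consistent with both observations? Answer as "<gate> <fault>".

N1 stuck-at-1

Evaluate each candidate on input in0=0, in1=1, in2=1, in3=1:
  N1 stuck-at-1: N1=1 [stuck-at-1], N2=0, N3=1, N4=1, N5=0, N6=0, N7=0, N8=0, N9=0, N10=0 → Y1=0, Y2=0 — matches
  N2 stuck-at-0: N1=0, N2=0 [stuck-at-0], N3=1, N4=0, N5=1, N6=1, N7=1, N8=0, N9=0, N10=1 → Y1=0, Y2=1 — eliminated
Only N1 stuck-at-1 reproduces the observed Y1=0, Y2=0.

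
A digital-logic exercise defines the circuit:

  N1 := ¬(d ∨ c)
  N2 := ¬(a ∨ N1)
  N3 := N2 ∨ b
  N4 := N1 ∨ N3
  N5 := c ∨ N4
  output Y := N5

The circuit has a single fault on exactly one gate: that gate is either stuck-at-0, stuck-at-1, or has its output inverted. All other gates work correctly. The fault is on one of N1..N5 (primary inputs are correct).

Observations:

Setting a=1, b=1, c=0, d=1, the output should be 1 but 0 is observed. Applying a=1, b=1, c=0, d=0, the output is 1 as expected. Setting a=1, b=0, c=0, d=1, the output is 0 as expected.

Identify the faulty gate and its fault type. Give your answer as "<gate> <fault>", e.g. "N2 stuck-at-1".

Fault-free values for test 1 (a=1, b=1, c=0, d=1): N1=0, N2=0, N3=1, N4=1, N5=1, giving Y=1. Observed 0.
Test 1: faults giving observed 0 are {N3 stuck-at-0, N3 inverted output, N4 stuck-at-0, N4 inverted output, N5 stuck-at-0, N5 inverted output}.
Test 2 (a=1, b=1, c=0, d=0): fault-free N1=1, N2=0, N3=1, N4=1, N5=1 → 1; observed 1. Eliminates N4 stuck-at-0, N4 inverted output, N5 stuck-at-0, N5 inverted output.
Test 3 (a=1, b=0, c=0, d=1): fault-free N1=0, N2=0, N3=0, N4=0, N5=0 → 0; observed 0. Eliminates N3 inverted output.
Only N3 stuck-at-0 is consistent with every test.

N3 stuck-at-0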